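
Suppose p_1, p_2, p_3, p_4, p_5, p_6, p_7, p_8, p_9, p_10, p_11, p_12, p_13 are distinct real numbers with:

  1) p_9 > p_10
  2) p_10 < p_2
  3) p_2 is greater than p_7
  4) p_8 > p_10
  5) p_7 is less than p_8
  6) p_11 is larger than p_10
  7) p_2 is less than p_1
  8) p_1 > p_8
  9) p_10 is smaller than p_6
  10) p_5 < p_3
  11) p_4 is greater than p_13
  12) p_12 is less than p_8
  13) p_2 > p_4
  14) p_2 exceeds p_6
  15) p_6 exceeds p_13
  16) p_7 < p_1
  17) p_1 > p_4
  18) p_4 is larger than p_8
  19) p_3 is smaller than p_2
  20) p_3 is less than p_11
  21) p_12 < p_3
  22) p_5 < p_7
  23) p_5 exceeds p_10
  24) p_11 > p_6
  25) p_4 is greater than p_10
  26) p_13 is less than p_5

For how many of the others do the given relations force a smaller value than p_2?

9

Directly below p_2: p_10, p_7, p_3, p_6, p_4.
One step further: p_13, p_5, p_12, p_8 (9 so far).
Nothing else is reachable below p_2; 9 in all.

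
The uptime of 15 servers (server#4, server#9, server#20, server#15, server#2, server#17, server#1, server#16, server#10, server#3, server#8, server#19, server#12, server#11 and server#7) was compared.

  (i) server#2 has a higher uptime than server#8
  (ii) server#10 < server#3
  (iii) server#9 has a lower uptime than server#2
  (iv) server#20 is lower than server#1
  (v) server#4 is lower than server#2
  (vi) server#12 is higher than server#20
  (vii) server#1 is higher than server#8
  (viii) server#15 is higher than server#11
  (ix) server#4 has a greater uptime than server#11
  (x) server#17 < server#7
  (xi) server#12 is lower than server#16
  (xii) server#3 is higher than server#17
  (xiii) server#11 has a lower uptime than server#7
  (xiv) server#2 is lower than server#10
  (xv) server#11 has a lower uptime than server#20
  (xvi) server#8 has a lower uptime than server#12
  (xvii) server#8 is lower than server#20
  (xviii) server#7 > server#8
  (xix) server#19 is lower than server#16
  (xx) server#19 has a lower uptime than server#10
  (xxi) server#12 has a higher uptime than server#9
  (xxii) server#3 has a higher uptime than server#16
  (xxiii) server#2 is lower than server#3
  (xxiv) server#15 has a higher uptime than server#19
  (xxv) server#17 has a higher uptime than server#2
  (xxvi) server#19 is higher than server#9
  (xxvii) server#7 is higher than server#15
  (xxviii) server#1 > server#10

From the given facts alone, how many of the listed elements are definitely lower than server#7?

From server#7 the given relations immediately reach server#8, server#11, server#15, server#17.
From those, server#19, server#2 — 6 in total.
From those, server#9, server#4 — 8 in total.
Nothing else is reachable below server#7; 8 in all.

8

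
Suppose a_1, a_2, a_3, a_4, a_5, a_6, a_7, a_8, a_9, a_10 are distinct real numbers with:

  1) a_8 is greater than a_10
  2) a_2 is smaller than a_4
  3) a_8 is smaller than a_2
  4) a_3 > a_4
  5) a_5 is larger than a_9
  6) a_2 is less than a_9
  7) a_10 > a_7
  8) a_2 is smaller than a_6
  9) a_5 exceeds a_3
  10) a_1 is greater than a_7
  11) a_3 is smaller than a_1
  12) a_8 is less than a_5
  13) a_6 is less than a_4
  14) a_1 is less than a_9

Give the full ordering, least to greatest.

a_7 < a_10 < a_8 < a_2 < a_6 < a_4 < a_3 < a_1 < a_9 < a_5

Each adjacent pair is fixed by a given relation: a_7 < a_10; a_10 < a_8; a_8 < a_2; a_2 < a_6; a_6 < a_4; a_4 < a_3; a_3 < a_1; a_1 < a_9; a_9 < a_5. Chaining them end to end gives the full order.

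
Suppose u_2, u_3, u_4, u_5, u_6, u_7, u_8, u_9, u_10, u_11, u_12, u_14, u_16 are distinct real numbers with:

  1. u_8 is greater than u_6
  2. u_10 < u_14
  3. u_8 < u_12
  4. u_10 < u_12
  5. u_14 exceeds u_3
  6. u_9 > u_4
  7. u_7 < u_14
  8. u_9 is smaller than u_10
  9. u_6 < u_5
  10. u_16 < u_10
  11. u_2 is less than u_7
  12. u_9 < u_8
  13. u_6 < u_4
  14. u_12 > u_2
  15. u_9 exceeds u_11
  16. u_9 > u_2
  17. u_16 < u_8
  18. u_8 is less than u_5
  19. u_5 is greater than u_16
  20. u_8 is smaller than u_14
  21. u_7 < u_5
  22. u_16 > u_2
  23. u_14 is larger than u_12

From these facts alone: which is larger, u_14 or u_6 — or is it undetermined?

u_14

The relevant relations are u_6 < u_4; u_4 < u_9; u_9 < u_8; u_8 < u_12; u_12 < u_14.
Together: u_6 < u_4 < u_9 < u_8 < u_12 < u_14.
So u_14 is larger.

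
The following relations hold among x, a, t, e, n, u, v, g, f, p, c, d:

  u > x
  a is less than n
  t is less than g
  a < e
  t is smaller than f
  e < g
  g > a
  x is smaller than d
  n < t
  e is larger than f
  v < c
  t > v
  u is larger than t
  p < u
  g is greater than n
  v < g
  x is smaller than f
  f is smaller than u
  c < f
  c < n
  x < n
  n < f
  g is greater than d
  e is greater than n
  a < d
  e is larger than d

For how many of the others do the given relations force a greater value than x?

From x the given relations immediately reach n, d, f, u.
From those, t, e, g — 7 in total.
Nothing else is reachable above x; 7 in all.

7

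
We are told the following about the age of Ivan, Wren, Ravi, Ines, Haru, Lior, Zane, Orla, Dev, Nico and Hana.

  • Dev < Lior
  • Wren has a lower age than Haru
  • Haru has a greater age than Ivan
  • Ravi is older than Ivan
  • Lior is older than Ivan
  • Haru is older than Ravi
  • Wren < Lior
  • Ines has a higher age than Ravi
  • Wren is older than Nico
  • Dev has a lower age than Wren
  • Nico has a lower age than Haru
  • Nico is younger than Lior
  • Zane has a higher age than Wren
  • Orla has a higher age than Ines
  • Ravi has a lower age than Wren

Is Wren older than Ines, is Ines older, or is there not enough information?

Following every chain through Wren: above Wren we get Haru, Zane, Lior; below Wren we get Ivan, Dev, Ravi, Nico.
Ines is not reached, and no chain runs the other way from Ines to Wren.
So the given relations leave the order of Wren and Ines undetermined.

undetermined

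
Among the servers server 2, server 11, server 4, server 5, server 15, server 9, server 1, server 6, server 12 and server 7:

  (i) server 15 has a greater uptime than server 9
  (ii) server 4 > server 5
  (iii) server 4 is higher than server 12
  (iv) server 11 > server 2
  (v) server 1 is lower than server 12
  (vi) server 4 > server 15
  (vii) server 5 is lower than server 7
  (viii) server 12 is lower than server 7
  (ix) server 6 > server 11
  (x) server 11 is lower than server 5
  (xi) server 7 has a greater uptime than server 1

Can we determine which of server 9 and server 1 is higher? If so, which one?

Following every chain through server 1: above server 1 we get server 12, server 4, server 7.
server 9 is not reached, and no chain runs the other way from server 9 to server 1.
So the given relations leave the order of server 1 and server 9 undetermined.

undetermined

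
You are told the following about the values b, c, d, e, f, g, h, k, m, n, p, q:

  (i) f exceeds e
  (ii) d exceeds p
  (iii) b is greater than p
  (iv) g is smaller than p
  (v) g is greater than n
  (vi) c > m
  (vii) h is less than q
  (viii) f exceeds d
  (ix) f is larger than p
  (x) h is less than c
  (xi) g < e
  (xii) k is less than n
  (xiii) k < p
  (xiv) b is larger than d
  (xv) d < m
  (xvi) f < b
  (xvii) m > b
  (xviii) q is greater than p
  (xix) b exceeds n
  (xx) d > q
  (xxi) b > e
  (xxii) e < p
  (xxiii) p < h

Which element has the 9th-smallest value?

Chaining the given pairs: k < n < g < e < p < h < q < d < f < b < m < c.
The 9th smallest is f.

f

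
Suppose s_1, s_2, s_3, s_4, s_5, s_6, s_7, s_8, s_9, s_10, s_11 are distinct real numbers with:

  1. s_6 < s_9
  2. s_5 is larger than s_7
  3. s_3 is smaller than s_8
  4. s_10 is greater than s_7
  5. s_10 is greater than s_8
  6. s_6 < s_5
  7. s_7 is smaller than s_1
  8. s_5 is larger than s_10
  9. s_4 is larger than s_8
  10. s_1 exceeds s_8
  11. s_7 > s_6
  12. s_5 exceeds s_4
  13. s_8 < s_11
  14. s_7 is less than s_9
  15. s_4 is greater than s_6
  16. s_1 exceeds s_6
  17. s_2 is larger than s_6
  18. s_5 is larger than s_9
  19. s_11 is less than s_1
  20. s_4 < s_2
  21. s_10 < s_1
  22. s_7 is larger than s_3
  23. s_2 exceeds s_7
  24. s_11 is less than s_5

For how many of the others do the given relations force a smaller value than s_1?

6

From s_1 the given relations immediately reach s_8, s_11, s_6, s_7, s_10.
From those, s_3 — 6 in total.
Nothing else is reachable below s_1; 6 in all.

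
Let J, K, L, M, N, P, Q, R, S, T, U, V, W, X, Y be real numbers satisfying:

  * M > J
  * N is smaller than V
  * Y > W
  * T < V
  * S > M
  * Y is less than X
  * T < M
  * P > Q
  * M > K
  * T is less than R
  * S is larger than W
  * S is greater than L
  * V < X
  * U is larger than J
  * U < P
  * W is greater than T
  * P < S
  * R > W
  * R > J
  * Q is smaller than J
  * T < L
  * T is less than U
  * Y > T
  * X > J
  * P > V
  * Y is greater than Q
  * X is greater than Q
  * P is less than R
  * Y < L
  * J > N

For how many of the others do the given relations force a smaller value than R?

Directly below R: T, W, J, P.
One step further: Q, N, V, U (8 so far).
No other element is forced below R by the given relations, so the count is 8.

8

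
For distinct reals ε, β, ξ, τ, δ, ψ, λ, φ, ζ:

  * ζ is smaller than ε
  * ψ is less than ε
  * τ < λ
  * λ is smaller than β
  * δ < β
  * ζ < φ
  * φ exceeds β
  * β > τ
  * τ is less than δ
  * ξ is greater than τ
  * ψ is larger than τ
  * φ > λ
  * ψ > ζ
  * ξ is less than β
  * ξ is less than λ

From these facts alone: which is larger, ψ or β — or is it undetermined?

undetermined

Following every chain through β: above β we get φ; below β we get τ, ξ, λ, δ.
ψ is not reached, and no chain runs the other way from ψ to β.
So the given relations leave the order of β and ψ undetermined.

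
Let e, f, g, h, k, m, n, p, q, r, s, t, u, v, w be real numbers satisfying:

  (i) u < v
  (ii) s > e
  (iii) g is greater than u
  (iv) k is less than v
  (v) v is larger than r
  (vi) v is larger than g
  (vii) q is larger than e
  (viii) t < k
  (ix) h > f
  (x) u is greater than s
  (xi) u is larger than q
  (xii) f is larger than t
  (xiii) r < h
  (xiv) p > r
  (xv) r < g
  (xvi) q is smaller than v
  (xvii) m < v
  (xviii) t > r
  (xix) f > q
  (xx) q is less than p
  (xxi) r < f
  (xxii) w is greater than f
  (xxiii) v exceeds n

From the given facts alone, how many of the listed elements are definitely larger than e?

9

From e the given relations immediately reach q, s.
From those, f, u, p, v — 6 in total.
From those, h, g, w — 9 in total.
Nothing else is reachable above e; 9 in all.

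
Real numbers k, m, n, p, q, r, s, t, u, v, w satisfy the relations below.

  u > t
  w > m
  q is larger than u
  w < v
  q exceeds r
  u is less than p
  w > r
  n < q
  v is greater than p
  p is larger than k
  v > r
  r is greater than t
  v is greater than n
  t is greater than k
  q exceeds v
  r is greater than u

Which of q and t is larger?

q

Chaining the given relations: t < u < r < w < v < q.
So t < q; q is the larger of the two.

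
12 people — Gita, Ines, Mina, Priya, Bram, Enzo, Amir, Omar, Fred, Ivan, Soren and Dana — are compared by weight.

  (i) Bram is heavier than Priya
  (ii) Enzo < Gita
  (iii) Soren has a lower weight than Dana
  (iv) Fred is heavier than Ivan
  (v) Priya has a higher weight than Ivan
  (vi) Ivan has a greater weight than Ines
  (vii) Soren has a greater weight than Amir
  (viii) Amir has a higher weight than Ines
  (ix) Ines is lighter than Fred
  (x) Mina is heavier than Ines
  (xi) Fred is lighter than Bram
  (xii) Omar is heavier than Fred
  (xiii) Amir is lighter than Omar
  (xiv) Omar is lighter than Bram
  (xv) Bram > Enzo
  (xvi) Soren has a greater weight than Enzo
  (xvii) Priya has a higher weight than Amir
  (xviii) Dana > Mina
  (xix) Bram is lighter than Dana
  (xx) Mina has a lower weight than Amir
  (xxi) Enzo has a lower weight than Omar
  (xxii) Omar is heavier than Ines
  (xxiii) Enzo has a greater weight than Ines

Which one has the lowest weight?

Mina is not least since Ines < Mina; Ivan is not least since Ines < Ivan; Enzo is not least since Ines < Enzo; Fred is not least since Ivan < Fred; Amir is not least since Ines < Amir; Priya is not least since Amir < Priya; Soren is not least since Enzo < Soren; Omar is not least since Ines < Omar; Gita is not least since Enzo < Gita; Bram is not least since Enzo < Bram; Dana is not least since Bram < Dana.
Only Ines has nothing below it, so Ines is the lowest weight.

Ines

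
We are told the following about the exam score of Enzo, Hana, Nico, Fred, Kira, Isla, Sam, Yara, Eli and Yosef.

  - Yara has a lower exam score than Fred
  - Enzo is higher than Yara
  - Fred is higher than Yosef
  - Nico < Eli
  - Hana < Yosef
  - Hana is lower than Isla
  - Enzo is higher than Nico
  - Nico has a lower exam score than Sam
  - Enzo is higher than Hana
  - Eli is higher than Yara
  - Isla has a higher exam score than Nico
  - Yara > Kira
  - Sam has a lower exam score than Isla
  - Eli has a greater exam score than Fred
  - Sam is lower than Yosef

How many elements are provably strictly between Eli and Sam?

2

Chaining upward from Sam reaches: Yosef, Fred, Isla.
Chaining downward from Eli reaches: Nico, Kira, Yara, Hana, Yosef, Fred.
Strictly between Sam and Eli are those in both lists: Yosef, Fred — 2 elements.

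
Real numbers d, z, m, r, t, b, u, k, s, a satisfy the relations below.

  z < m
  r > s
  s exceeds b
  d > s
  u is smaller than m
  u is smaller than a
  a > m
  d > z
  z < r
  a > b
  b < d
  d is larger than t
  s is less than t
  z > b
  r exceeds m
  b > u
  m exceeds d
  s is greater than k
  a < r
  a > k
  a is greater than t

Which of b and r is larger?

Following the relations from b: b < s < t < d < m < a < r.
So b < r; r is the larger of the two.

r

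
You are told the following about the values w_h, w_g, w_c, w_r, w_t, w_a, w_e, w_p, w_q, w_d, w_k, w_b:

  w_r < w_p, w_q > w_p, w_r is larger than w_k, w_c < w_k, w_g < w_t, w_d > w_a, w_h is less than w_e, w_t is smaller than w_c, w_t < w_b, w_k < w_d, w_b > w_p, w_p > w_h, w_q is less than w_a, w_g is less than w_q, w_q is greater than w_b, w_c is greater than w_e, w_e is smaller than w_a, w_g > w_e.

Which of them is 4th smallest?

Chaining the given pairs: w_h < w_e < w_g < w_t < w_c < w_k < w_r < w_p < w_b < w_q < w_a < w_d.
Counting 4 from the smallest end gives w_t.

w_t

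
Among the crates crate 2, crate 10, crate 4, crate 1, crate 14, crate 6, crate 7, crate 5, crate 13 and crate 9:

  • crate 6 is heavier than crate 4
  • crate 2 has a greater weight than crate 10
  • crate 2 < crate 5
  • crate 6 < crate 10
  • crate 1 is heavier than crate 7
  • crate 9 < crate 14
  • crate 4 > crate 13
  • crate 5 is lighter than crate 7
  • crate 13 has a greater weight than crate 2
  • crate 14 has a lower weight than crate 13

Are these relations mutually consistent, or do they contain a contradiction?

We have crate 2 < crate 13 stated directly, yet also crate 13 < crate 4 < crate 6 < crate 10 < crate 2 by chaining the others — so crate 13 < crate 2. Contradiction.

inconsistent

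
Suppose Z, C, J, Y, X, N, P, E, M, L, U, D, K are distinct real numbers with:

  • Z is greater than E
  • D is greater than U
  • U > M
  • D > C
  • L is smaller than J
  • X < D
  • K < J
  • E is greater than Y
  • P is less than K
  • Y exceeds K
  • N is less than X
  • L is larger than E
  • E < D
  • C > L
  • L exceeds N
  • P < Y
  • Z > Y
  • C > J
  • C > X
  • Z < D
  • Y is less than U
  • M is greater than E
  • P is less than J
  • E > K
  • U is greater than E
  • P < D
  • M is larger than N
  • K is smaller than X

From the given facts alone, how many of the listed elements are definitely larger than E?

7

The elements the relations force above E are L, Z, M, J, U, C, D — no chain reaches any other.
That is 7.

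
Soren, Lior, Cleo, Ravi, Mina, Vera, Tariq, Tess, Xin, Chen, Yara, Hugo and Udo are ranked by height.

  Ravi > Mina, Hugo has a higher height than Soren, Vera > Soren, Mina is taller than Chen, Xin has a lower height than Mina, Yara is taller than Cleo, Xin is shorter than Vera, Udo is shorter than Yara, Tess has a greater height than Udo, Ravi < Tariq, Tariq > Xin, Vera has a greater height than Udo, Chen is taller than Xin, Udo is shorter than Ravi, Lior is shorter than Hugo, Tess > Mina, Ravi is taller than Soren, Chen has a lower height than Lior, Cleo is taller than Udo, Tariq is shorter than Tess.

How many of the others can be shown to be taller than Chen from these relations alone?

6

The elements the relations force above Chen are Mina, Lior, Ravi, Tariq, Hugo, Tess — no chain reaches any other.
That is 6.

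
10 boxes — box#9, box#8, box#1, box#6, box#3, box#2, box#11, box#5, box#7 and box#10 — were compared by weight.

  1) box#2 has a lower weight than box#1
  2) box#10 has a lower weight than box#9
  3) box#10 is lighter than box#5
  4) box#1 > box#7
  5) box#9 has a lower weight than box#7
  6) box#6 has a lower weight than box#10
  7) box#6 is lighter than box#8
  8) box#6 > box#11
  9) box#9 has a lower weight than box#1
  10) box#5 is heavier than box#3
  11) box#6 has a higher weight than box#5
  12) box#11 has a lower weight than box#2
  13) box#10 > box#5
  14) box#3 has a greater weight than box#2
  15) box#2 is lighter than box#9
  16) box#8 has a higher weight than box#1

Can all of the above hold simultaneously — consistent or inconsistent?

inconsistent

We have box#10 < box#5 stated directly, yet also box#5 < box#6 < box#10 by chaining the others — so box#5 < box#10. Contradiction.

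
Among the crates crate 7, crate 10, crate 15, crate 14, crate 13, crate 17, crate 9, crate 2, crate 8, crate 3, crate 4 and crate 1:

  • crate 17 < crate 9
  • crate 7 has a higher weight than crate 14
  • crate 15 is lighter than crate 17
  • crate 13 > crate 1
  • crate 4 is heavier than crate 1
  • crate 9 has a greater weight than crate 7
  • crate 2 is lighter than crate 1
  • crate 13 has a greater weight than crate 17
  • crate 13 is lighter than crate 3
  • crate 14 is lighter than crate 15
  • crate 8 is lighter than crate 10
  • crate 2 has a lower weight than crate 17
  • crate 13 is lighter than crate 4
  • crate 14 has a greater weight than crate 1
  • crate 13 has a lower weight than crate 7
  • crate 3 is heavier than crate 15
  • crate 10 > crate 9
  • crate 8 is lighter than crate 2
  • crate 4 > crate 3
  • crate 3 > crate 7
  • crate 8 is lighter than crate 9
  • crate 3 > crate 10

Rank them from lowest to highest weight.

Each adjacent pair is fixed by a given relation: crate 8 < crate 2; crate 2 < crate 1; crate 1 < crate 14; crate 14 < crate 15; crate 15 < crate 17; crate 17 < crate 13; crate 13 < crate 7; crate 7 < crate 9; crate 9 < crate 10; crate 10 < crate 3; crate 3 < crate 4. Chaining them end to end gives the full order.

crate 8 < crate 2 < crate 1 < crate 14 < crate 15 < crate 17 < crate 13 < crate 7 < crate 9 < crate 10 < crate 3 < crate 4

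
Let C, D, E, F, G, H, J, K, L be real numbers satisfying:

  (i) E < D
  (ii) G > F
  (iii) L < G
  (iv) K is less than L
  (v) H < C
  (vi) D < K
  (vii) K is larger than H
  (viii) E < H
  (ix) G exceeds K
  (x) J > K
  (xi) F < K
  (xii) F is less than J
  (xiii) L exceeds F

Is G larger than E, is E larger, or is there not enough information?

G

The relevant relations are E < D; D < K; K < L; L < G.
Chaining these gives E < D < K < L < G.
So G is larger.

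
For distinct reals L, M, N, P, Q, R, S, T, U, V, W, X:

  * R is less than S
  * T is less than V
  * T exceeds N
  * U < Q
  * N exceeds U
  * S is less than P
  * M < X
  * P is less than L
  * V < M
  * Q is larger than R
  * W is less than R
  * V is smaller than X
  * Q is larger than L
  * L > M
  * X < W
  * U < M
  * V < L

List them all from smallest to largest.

U < N < T < V < M < X < W < R < S < P < L < Q

Nothing is placed below U, so it is least; from there U < N; N < T; T < V; V < M; M < X; X < W; W < R; R < S; S < P; P < L; L < Q, each given directly.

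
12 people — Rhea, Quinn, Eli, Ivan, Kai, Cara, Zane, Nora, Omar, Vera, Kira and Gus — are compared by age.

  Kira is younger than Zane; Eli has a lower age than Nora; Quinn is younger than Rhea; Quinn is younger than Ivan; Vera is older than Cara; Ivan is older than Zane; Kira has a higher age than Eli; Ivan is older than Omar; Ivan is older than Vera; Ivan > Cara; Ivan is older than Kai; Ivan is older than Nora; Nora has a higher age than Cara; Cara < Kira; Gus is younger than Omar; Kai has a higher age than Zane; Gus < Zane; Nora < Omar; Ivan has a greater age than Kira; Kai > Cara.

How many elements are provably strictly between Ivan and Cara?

6

The relations place Cara below Ivan. An element lies strictly between them when it is forced above Cara and also forced below Ivan.
Above Cara: {Kira, Zane, Kai, Nora, Vera, Omar}. Below Ivan: {Gus, Quinn, Eli, Kira, Zane, Kai, Nora, Vera, Omar}.
Intersection: {Kira, Zane, Kai, Nora, Vera, Omar} — 6.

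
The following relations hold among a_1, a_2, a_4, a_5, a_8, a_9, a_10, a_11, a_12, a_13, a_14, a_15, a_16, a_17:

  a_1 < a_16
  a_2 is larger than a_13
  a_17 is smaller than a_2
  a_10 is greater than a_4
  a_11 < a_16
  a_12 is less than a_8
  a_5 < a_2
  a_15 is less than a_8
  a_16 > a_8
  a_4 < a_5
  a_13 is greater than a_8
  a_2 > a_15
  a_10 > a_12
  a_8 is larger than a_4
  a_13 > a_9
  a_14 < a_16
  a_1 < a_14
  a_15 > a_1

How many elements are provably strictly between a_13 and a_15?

1

Chaining upward from a_15 reaches: a_8, a_2, a_16.
Chaining downward from a_13 reaches: a_1, a_12, a_4, a_8, a_9.
Strictly between a_15 and a_13 are those in both lists: a_8 — 1 element.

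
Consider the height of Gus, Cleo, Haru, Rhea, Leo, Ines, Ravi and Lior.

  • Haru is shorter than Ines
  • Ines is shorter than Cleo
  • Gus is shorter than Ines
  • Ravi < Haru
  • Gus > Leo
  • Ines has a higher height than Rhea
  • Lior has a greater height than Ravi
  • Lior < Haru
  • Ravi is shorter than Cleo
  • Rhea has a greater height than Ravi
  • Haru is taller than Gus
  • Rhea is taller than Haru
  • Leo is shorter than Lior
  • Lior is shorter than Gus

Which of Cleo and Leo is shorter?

Leo

Leo < Lior and Lior < Gus give Leo < Gus.
Then Gus < Haru extends the chain to Haru.
Then Haru < Rhea extends the chain to Rhea.
Then Rhea < Ines extends the chain to Ines.
With Ines < Cleo: Leo < Lior < Gus < Haru < Rhea < Ines < Cleo.
So Leo < Cleo; Leo is the shorter of the two.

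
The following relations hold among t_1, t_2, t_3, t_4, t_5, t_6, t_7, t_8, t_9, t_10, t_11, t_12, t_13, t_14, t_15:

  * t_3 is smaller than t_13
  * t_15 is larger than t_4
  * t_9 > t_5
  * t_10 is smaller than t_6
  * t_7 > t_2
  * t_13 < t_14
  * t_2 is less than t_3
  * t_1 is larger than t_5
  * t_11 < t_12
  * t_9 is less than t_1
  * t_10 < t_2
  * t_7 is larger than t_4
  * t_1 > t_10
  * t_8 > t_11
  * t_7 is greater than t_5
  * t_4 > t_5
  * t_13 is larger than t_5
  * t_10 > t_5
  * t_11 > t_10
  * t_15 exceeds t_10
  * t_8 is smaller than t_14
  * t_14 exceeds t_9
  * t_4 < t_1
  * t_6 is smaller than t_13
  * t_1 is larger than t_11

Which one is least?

Chaining upward from t_5: directly above it, t_10, t_9, t_4, t_7, t_1, t_13; then t_2, t_11, t_6, t_15, t_14; then t_8, t_3, t_12.
That covers every other element, and nothing is given below t_5, so t_5 is the least.

t_5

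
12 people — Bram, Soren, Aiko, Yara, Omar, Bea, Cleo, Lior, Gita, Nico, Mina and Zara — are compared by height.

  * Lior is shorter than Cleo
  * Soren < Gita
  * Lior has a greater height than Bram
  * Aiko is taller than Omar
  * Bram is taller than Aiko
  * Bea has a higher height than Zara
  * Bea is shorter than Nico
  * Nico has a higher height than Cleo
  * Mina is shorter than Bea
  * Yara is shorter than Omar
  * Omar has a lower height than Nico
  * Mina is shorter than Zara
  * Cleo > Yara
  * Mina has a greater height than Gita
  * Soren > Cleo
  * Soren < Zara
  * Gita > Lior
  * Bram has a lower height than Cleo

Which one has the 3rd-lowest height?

Aiko

The consecutive relations fix a unique order: Yara < Omar < Aiko < Bram < Lior < Cleo < Soren < Gita < Mina < Zara < Bea < Nico.
Counting 3 from the smallest end gives Aiko.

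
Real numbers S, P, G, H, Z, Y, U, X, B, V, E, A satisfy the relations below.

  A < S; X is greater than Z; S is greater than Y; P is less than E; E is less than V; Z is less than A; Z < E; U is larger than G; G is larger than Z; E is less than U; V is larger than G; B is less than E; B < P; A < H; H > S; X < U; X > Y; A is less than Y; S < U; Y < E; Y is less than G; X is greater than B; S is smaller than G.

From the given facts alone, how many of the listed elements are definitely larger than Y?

The elements the relations force above Y are S, X, G, H, E, U, V — no chain reaches any other.
That is 7.

7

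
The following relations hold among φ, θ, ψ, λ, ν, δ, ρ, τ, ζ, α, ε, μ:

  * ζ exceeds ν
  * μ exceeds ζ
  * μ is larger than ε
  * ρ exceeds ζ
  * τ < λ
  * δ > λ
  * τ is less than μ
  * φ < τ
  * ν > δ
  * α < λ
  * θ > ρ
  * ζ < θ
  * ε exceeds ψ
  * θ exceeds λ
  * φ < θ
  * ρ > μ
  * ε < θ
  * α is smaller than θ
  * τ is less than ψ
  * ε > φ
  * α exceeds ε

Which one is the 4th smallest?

The consecutive relations fix a unique order: φ < τ < ψ < ε < α < λ < δ < ν < ζ < μ < ρ < θ.
Counting 4 from the smallest end gives ε.

ε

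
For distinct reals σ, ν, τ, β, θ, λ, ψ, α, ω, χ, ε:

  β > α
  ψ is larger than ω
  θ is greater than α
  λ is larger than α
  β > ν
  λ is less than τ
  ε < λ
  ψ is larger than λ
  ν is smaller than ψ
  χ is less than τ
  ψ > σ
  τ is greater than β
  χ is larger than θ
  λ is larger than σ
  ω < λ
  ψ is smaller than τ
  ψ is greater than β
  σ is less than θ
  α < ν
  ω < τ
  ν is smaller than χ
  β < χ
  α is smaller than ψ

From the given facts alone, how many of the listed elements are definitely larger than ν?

4

From ν the given relations immediately reach β, ψ, χ.
From those, τ — 4 in total.
Nothing else is reachable above ν; 4 in all.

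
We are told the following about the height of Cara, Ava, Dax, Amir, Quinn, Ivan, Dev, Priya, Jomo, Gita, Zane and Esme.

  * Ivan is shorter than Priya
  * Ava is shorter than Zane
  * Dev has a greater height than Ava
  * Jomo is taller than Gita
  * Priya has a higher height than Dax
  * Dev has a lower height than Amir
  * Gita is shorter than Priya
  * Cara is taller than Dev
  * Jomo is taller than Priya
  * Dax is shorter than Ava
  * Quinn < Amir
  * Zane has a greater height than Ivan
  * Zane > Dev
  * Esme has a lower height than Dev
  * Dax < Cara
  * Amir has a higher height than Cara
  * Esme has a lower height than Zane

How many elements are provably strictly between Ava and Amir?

2

The relations place Ava below Amir. An element lies strictly between them when it is forced above Ava and also forced below Amir.
Above Ava: {Dev, Zane, Cara}. Below Amir: {Dax, Quinn, Esme, Dev, Cara}.
Intersection: {Dev, Cara} — 2.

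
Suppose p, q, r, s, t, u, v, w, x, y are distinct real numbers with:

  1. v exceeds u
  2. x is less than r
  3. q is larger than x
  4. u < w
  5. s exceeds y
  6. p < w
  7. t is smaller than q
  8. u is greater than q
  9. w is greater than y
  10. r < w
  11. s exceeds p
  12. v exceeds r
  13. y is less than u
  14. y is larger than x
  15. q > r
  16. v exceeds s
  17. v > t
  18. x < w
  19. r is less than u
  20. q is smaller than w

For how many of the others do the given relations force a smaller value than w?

7

The elements the relations force below w are x, r, y, t, q, p, u — no chain reaches any other.
That is 7.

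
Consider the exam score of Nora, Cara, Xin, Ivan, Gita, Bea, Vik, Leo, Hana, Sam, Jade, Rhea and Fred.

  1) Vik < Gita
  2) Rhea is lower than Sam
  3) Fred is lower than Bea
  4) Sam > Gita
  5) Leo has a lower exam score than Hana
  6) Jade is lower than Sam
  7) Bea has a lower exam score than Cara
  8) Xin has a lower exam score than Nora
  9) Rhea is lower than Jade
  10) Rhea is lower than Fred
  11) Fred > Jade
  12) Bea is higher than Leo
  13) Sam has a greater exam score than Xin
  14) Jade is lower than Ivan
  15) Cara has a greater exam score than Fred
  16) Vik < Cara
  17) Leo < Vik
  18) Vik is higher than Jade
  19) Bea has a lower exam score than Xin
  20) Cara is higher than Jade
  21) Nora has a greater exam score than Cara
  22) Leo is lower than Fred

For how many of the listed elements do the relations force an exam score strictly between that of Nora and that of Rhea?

6

Chaining upward from Rhea reaches: Jade, Vik, Fred, Bea, Gita, Xin, Ivan, Sam, Cara.
Chaining downward from Nora reaches: Jade, Leo, Vik, Fred, Bea, Xin, Cara.
Strictly between Rhea and Nora are those in both lists: Jade, Vik, Fred, Bea, Xin, Cara — 6 elements.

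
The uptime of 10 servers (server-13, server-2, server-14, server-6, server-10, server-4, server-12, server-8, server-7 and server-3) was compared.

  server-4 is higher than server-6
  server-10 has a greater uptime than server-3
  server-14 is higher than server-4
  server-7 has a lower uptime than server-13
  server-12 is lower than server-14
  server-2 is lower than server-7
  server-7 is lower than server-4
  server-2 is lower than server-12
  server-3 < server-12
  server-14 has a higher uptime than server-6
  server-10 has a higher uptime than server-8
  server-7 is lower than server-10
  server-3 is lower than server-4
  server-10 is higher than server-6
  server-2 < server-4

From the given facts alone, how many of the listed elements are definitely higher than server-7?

From server-7 the given relations immediately reach server-13, server-4, server-10.
From those, server-14 — 4 in total.
Nothing else is reachable above server-7; 4 in all.

4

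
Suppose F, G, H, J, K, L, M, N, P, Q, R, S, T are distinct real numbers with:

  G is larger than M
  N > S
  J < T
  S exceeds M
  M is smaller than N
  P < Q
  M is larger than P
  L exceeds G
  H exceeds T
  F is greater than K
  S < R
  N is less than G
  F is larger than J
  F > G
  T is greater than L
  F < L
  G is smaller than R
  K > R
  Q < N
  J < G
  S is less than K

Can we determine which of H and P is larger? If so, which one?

H

Chaining the given relations: P < Q < N < G < R < K < F < L < T < H.
So H is larger.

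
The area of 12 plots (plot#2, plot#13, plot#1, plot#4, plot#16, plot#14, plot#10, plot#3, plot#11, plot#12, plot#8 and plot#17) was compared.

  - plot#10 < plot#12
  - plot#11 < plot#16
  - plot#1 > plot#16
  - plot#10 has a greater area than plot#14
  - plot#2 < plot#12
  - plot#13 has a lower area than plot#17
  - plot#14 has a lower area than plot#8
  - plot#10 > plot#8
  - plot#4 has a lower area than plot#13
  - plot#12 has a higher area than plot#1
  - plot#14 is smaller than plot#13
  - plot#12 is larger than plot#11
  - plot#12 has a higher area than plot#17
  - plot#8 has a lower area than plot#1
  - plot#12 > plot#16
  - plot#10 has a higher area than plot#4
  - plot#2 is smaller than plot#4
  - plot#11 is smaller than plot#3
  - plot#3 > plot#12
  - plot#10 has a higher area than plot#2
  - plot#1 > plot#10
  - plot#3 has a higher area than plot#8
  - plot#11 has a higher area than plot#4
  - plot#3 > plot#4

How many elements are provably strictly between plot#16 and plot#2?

2

The relations place plot#2 below plot#16. An element lies strictly between them when it is forced above plot#2 and also forced below plot#16.
Above plot#2: {plot#4, plot#11, plot#13, plot#10, plot#1, plot#17, plot#12, plot#3}. Below plot#16: {plot#4, plot#11}.
Intersection: {plot#4, plot#11} — 2.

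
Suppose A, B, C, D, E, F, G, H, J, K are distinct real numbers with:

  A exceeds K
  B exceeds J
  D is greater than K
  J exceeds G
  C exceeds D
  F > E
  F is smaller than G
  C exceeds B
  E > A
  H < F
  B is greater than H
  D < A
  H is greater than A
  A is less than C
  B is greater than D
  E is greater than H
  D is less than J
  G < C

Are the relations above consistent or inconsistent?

consistent

The single ordering K < D < A < H < E < F < G < J < B < C satisfies every listed relation, so no contradiction arises.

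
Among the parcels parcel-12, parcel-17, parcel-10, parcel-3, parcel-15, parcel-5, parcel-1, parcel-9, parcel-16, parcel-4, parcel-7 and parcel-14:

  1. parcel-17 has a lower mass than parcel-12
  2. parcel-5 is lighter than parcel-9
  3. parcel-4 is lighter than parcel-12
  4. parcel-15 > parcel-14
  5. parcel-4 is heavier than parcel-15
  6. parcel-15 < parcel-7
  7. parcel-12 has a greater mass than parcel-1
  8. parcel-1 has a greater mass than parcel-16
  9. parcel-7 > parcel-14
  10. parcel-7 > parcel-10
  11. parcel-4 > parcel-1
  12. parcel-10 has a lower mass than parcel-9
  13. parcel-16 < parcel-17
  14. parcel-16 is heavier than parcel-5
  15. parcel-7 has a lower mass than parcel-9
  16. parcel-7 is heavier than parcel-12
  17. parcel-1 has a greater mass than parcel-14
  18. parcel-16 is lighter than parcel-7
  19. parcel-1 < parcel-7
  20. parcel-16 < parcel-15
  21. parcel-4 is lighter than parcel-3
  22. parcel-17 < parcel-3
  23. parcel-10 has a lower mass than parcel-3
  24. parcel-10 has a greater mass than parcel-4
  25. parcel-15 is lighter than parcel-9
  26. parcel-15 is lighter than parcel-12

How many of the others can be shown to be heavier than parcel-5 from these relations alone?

10

Directly above parcel-5: parcel-16, parcel-9.
One step further: parcel-17, parcel-15, parcel-1, parcel-7 (6 so far).
One step further: parcel-4, parcel-12, parcel-3 (9 so far).
One step further: parcel-10 (10 so far).
Nothing else is reachable above parcel-5; 10 in all.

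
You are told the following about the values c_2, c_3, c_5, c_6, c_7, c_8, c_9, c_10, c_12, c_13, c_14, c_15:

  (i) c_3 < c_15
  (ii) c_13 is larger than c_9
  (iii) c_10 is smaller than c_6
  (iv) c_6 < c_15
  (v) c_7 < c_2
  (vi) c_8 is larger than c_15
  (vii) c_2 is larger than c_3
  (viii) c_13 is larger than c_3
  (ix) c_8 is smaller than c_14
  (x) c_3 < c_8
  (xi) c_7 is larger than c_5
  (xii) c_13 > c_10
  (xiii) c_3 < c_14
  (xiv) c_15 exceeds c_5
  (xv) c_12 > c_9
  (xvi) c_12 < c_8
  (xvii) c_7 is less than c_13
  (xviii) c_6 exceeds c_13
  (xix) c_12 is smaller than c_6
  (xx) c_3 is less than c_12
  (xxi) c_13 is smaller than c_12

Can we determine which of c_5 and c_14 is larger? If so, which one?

c_14

c_5 < c_7 and c_7 < c_13 give c_5 < c_13.
With c_13 < c_12: c_5 < c_7 < c_13 < c_12.
Then c_12 < c_6 extends the chain to c_6.
With c_6 < c_15: c_5 < c_7 < c_13 < c_12 < c_6 < c_15.
With c_15 < c_8: c_5 < c_7 < c_13 < c_12 < c_6 < c_15 < c_8.
With c_8 < c_14: c_5 < c_7 < c_13 < c_12 < c_6 < c_15 < c_8 < c_14.
So c_14 is larger.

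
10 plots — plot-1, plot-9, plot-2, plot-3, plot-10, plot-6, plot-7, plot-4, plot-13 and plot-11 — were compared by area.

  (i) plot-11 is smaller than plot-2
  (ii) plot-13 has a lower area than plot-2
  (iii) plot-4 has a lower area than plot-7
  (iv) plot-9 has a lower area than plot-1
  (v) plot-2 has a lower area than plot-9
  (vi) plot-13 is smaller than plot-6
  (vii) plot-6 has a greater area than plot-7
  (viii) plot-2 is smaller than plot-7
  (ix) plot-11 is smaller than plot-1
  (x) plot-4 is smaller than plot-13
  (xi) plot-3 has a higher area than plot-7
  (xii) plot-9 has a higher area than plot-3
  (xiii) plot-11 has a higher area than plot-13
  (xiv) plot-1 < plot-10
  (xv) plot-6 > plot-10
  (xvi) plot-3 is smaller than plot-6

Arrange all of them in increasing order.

plot-4 < plot-13 < plot-11 < plot-2 < plot-7 < plot-3 < plot-9 < plot-1 < plot-10 < plot-6

Nothing is placed below plot-4, so it is least; from there plot-4 < plot-13; plot-13 < plot-11; plot-11 < plot-2; plot-2 < plot-7; plot-7 < plot-3; plot-3 < plot-9; plot-9 < plot-1; plot-1 < plot-10; plot-10 < plot-6, each given directly.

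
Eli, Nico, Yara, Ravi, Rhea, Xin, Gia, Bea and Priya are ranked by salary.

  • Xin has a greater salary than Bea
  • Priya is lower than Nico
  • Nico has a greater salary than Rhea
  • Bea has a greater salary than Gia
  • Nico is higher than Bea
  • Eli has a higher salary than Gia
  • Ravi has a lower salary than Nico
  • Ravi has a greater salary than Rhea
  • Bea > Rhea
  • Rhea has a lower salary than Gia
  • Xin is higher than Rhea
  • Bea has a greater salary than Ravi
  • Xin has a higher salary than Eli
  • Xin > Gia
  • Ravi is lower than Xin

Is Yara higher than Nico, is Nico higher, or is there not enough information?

undetermined

Following every chain through Yara: nothing is chained to Yara.
Nico is not reached, and no chain runs the other way from Nico to Yara.
So the given relations leave the order of Yara and Nico undetermined.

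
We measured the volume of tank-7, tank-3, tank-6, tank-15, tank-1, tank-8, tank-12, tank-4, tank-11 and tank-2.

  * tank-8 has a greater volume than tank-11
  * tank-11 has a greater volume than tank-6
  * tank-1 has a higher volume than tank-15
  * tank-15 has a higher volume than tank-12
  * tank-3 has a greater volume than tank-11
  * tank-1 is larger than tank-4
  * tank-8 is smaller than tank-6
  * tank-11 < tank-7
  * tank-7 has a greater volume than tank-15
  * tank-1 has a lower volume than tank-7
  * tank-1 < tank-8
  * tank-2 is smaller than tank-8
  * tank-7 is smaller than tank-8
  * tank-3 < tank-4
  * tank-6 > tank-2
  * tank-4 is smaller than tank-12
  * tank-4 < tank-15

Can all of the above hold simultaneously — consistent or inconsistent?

Chaining the given relations yields tank-6 < tank-11 < tank-3 < tank-4 < tank-12 < tank-15 < tank-1 < tank-7 < tank-8, so tank-6 < tank-8. But one relation states tank-8 < tank-6. These cannot both hold.

inconsistent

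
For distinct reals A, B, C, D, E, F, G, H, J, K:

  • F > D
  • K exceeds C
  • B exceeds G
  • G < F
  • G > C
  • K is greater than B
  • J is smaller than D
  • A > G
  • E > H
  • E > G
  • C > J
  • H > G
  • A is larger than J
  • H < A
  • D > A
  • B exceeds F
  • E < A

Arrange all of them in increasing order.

The consecutive links are each given: J < C; C < G; G < H; H < E; E < A; A < D; D < F; F < B; B < K.

J < C < G < H < E < A < D < F < B < K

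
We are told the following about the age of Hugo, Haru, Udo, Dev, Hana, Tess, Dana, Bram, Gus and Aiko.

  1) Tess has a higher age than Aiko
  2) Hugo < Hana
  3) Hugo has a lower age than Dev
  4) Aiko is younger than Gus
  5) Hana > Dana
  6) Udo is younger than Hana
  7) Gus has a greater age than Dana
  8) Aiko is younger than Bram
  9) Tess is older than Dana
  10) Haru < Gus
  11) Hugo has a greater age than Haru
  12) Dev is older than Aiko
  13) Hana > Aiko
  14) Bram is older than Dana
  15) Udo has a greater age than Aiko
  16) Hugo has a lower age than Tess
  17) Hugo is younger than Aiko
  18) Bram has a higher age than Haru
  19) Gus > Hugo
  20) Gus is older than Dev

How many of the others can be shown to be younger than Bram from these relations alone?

The elements the relations force below Bram are Haru, Hugo, Aiko, Dana — no chain reaches any other.
That is 4.

4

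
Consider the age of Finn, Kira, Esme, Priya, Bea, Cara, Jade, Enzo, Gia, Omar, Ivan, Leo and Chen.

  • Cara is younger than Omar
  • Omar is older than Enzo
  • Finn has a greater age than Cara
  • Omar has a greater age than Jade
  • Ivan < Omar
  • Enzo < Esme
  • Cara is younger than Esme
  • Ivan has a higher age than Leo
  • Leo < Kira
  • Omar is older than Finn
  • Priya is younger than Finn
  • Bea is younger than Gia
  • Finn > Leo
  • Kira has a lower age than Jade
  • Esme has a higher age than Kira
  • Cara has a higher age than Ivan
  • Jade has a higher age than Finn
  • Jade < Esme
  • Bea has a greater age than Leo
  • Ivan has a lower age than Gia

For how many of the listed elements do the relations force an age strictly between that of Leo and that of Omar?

5

The relations place Leo below Omar. An element lies strictly between them when it is forced above Leo and also forced below Omar.
Above Leo: {Ivan, Kira, Cara, Bea, Finn, Jade, Esme, Gia}. Below Omar: {Ivan, Enzo, Priya, Kira, Cara, Finn, Jade}.
Intersection: {Ivan, Kira, Cara, Finn, Jade} — 5.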